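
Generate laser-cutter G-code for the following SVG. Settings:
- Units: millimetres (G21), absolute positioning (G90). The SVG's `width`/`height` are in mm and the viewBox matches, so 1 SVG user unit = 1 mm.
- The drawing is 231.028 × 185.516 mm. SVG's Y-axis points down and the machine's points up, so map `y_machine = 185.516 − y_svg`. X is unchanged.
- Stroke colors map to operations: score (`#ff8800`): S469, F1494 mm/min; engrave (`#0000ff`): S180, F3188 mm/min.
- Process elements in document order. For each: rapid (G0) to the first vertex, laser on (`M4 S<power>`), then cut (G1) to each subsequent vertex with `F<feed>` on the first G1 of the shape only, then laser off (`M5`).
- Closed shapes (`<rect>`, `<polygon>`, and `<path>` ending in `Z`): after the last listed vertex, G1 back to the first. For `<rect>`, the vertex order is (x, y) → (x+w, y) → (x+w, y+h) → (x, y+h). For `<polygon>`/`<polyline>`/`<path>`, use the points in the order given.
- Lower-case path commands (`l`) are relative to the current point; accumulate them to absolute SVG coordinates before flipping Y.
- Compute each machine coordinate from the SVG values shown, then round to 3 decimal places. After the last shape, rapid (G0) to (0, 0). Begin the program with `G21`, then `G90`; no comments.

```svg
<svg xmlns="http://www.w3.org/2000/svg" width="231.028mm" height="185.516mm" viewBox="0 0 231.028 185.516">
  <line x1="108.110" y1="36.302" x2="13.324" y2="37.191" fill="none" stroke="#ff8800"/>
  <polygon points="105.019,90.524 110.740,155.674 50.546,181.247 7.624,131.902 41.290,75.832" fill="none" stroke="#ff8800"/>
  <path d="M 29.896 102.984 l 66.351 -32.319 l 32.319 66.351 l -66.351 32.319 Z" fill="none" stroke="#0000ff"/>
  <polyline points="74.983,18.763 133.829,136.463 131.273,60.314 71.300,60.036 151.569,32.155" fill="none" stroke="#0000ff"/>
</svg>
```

1 u = 1 mm; y_m = 185.516 − y.

[1] `<line>` line segment, #ff8800→score S469 F1494: (108.110,149.214) → (13.324,148.325)

[2] `<polygon>` regular polygon, #ff8800→score S469 F1494: (105.019,94.992) → (110.740,29.842) → (50.546,4.269) → (7.624,53.614) → (41.290,109.684) → (105.019,94.992) (closed)

[3] `<path>` regular polygon, #0000ff→engrave S180 F3188: (29.896,82.532) → (96.247,114.851) → (128.566,48.500) → (62.215,16.181) → (29.896,82.532) (closed)

[4] `<polyline>` open polyline, #0000ff→engrave S180 F3188: (74.983,166.753) → (133.829,49.053) → (131.273,125.202) → (71.300,125.480) → (151.569,153.361)

G21
G90
G0 X108.110 Y149.214
M4 S469
G1 X13.324 Y148.325 F1494
M5
G0 X105.019 Y94.992
M4 S469
G1 X110.740 Y29.842 F1494
G1 X50.546 Y4.269
G1 X7.624 Y53.614
G1 X41.290 Y109.684
G1 X105.019 Y94.992
M5
G0 X29.896 Y82.532
M4 S180
G1 X96.247 Y114.851 F3188
G1 X128.566 Y48.500
G1 X62.215 Y16.181
G1 X29.896 Y82.532
M5
G0 X74.983 Y166.753
M4 S180
G1 X133.829 Y49.053 F3188
G1 X131.273 Y125.202
G1 X71.300 Y125.480
G1 X151.569 Y153.361
M5
G0 X0.000 Y0.000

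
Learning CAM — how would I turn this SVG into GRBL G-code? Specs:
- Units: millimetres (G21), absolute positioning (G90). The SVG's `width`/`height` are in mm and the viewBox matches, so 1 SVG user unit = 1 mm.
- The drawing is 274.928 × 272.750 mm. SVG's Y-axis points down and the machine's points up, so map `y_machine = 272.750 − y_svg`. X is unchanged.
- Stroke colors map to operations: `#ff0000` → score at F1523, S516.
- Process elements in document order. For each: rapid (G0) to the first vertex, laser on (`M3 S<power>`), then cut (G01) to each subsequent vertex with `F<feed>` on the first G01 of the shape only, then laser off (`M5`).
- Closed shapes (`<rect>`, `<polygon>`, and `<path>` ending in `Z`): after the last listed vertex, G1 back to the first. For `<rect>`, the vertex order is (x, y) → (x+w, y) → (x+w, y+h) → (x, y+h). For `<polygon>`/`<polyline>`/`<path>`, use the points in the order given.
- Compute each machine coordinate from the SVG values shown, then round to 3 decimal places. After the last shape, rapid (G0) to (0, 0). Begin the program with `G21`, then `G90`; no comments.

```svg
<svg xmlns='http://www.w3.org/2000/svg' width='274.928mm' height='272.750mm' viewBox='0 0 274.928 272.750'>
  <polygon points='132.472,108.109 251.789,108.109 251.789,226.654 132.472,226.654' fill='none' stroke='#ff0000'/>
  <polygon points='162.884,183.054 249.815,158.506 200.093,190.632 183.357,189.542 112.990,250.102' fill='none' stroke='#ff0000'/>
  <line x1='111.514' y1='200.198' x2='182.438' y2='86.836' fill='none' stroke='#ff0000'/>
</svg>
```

G21
G90
G0 X132.472 Y164.641
M3 S516
G01 X251.789 Y164.641 F1523
G01 X251.789 Y46.096
G01 X132.472 Y46.096
G01 X132.472 Y164.641
M5
G0 X162.884 Y89.696
M3 S516
G01 X249.815 Y114.244 F1523
G01 X200.093 Y82.118
G01 X183.357 Y83.208
G01 X112.990 Y22.648
G01 X162.884 Y89.696
M5
G0 X111.514 Y72.552
M3 S516
G01 X182.438 Y185.914 F1523
M5
G0 X0.000 Y0.000

Since the viewBox matches the mm dimensions, user units are millimetres directly. The only transform is the Y-flip y_m = 272.750 − y_svg.

Shape 1 is a rectangle drawn with `<polygon>`. Its stroke #ff0000 means score at S516, F1523. After flipping Y the toolpath is (132.472,164.641) → (251.789,164.641) → (251.789,46.096) → (132.472,46.096) → (132.472,164.641), returning to the start.

Shape 2 is a closed polygon drawn with `<polygon>`. Its stroke #ff0000 means score at S516, F1523. After flipping Y the toolpath is (162.884,89.696) → (249.815,114.244) → (200.093,82.118) → (183.357,83.208) → (112.990,22.648) → (162.884,89.696), returning to the start.

Shape 3 is a line segment drawn with `<line>`. Its stroke #ff0000 means score at S516, F1523. After flipping Y the toolpath is (111.514,72.552) → (182.438,185.914).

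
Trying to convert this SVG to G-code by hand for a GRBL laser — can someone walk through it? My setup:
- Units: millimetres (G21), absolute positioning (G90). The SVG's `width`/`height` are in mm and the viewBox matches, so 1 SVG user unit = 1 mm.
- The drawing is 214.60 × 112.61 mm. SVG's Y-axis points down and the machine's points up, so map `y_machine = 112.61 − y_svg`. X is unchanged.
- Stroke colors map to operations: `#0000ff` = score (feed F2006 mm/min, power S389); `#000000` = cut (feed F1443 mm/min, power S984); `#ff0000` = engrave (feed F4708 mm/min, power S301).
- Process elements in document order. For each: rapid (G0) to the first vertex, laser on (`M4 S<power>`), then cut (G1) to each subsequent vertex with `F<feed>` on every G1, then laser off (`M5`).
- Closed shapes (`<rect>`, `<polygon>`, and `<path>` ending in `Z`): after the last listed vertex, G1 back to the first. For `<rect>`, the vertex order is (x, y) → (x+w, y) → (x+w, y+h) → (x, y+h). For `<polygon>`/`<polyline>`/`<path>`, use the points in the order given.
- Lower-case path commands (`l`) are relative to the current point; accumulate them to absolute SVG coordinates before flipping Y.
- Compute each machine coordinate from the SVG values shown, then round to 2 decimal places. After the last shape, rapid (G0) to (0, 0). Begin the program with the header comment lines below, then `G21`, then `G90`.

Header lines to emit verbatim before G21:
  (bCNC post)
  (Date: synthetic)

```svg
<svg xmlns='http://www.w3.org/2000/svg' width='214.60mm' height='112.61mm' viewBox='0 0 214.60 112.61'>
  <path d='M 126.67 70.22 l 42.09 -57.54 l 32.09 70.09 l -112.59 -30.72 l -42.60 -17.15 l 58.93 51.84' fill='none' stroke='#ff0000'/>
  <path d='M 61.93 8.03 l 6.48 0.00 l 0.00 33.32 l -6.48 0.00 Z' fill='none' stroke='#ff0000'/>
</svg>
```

Since the viewBox matches the mm dimensions, user units are millimetres directly. The only transform is the Y-flip y_m = 112.61 − y_svg.

Shape 1 is a open polyline drawn with `<path>`. Its stroke #ff0000 means engrave at S301, F4708. After flipping Y the toolpath is (126.67,42.39) → (168.76,99.93) → (200.85,29.84) → (88.26,60.56) → (45.66,77.71) → (104.59,25.87).

Shape 2 is a rectangle drawn with `<path>`. Its stroke #ff0000 means engrave at S301, F4708. After flipping Y the toolpath is (61.93,104.58) → (68.41,104.58) → (68.41,71.26) → (61.93,71.26) → (61.93,104.58), returning to the start.

(bCNC post)
(Date: synthetic)
G21
G90
G0 X126.67 Y42.39
M4 S301
G1 X168.76 Y99.93 F4708
G1 X200.85 Y29.84 F4708
G1 X88.26 Y60.56 F4708
G1 X45.66 Y77.71 F4708
G1 X104.59 Y25.87 F4708
M5
G0 X61.93 Y104.58
M4 S301
G1 X68.41 Y104.58 F4708
G1 X68.41 Y71.26 F4708
G1 X61.93 Y71.26 F4708
G1 X61.93 Y104.58 F4708
M5
G0 X0.00 Y0.00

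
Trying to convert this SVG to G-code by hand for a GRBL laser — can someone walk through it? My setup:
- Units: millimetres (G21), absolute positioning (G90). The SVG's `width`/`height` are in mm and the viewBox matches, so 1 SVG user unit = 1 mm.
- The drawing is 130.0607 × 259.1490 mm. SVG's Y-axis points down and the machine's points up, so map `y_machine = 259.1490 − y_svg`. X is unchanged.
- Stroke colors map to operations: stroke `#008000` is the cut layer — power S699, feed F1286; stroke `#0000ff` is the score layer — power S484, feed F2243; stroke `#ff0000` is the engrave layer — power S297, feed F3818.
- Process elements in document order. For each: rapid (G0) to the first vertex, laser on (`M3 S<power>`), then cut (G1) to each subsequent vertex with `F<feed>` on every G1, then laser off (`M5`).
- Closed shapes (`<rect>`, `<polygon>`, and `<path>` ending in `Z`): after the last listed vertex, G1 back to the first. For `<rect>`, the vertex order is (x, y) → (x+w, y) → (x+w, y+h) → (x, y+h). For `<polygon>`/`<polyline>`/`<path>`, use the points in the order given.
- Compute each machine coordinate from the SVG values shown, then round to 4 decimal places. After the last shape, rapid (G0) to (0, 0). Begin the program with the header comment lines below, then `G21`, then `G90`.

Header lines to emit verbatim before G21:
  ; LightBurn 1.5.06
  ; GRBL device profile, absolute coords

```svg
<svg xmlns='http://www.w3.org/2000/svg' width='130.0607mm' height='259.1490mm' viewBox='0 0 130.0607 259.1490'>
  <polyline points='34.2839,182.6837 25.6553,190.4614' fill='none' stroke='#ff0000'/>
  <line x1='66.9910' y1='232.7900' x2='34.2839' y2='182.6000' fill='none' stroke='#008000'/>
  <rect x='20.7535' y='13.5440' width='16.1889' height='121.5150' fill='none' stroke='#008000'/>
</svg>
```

1 u = 1 mm; y_m = 259.1490 − y.

[1] `<polyline>` line segment, #ff0000→engrave S297 F3818: (34.2839,76.4653) → (25.6553,68.6876)

[2] `<line>` line segment, #008000→cut S699 F1286: (66.9910,26.3590) → (34.2839,76.5490)

[3] `<rect>` rectangle, #008000→cut S699 F1286: (20.7535,245.6050) → (36.9424,245.6050) → (36.9424,124.0900) → (20.7535,124.0900) → (20.7535,245.6050) (closed)

; LightBurn 1.5.06
; GRBL device profile, absolute coords
G21
G90
G0 X34.2839 Y76.4653
M3 S297
G1 X25.6553 Y68.6876 F3818
M5
G0 X66.9910 Y26.3590
M3 S699
G1 X34.2839 Y76.5490 F1286
M5
G0 X20.7535 Y245.6050
M3 S699
G1 X36.9424 Y245.6050 F1286
G1 X36.9424 Y124.0900 F1286
G1 X20.7535 Y124.0900 F1286
G1 X20.7535 Y245.6050 F1286
M5
G0 X0.0000 Y0.0000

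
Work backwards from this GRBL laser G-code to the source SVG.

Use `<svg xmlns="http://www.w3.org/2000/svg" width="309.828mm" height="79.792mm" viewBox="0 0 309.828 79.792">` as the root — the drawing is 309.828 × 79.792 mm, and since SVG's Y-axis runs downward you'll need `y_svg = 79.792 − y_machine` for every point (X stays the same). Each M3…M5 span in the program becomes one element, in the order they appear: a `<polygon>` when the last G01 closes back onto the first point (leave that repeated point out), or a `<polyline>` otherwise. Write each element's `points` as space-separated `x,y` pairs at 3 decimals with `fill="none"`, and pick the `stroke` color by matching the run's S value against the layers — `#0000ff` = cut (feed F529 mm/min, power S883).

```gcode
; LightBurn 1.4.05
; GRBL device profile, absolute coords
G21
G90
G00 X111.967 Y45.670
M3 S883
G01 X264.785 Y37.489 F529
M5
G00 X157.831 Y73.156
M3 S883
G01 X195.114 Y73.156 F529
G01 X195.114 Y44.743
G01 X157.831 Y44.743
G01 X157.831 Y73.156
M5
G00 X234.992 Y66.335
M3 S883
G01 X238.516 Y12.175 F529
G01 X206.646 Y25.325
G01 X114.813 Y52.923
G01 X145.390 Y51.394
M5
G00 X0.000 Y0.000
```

<svg xmlns="http://www.w3.org/2000/svg" width="309.828mm" height="79.792mm" viewBox="0 0 309.828 79.792">
  <polyline points="111.967,34.122 264.785,42.303" fill="none" stroke="#0000ff"/>
  <polygon points="157.831,6.636 195.114,6.636 195.114,35.049 157.831,35.049" fill="none" stroke="#0000ff"/>
  <polyline points="234.992,13.457 238.516,67.617 206.646,54.467 114.813,26.869 145.390,28.398" fill="none" stroke="#0000ff"/>
</svg>

Machine Y-up, SVG Y-down with viewBox height 79.792, so y_svg = 79.792 − y_machine; X carries over. Every run uses S883, so all elements get stroke `#0000ff` (cut).

Run 1: The run is open, so emit a `<polyline>` with points (Y-flipped): 111.967,34.122 264.785,42.303.

Run 2: The run returns to its start, so emit a `<polygon>` with points (Y-flipped): 157.831,6.636 195.114,6.636 195.114,35.049 157.831,35.049.

Run 3: The run is open, so emit a `<polyline>` with points (Y-flipped): 234.992,13.457 238.516,67.617 206.646,54.467 114.813,26.869 145.390,28.398.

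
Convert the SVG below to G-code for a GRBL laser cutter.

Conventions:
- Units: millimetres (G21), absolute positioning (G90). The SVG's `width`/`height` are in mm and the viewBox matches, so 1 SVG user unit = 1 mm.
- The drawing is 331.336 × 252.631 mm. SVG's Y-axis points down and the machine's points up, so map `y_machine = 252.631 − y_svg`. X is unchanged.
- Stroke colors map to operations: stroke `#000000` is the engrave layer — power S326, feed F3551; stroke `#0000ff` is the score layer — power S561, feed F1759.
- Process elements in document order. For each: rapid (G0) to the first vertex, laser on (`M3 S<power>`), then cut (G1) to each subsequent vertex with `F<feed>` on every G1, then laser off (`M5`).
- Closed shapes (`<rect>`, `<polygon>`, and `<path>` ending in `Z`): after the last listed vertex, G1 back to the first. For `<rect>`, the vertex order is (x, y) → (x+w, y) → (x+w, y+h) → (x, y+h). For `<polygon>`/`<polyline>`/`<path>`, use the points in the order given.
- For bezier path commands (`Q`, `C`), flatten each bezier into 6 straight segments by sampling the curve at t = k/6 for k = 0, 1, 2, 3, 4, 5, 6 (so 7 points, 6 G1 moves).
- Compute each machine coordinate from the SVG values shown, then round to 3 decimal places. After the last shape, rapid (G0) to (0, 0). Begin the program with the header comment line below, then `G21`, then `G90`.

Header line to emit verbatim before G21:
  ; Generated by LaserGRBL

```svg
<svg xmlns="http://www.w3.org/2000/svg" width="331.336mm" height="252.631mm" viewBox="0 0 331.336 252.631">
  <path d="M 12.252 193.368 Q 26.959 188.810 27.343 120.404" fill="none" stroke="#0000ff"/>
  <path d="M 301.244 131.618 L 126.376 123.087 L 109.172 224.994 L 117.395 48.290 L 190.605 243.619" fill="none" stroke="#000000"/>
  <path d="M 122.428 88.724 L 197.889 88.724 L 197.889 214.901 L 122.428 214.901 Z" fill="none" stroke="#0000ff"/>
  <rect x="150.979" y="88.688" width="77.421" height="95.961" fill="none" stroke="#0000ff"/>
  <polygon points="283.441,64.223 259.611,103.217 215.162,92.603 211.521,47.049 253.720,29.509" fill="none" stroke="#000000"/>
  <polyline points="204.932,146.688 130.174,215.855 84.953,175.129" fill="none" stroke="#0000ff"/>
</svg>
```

; Generated by LaserGRBL
G21
G90
G0 X12.252 Y59.263
M3 S561
G1 X16.756 Y62.556 F1759
G1 X20.465 Y69.396 F1759
G1 X23.378 Y79.783 F1759
G1 X25.496 Y93.717 F1759
G1 X26.817 Y111.199 F1759
G1 X27.343 Y132.227 F1759
M5
G0 X301.244 Y121.013
M3 S326
G1 X126.376 Y129.544 F3551
G1 X109.172 Y27.637 F3551
G1 X117.395 Y204.341 F3551
G1 X190.605 Y9.012 F3551
M5
G0 X122.428 Y163.907
M3 S561
G1 X197.889 Y163.907 F1759
G1 X197.889 Y37.730 F1759
G1 X122.428 Y37.730 F1759
G1 X122.428 Y163.907 F1759
M5
G0 X150.979 Y163.943
M3 S561
G1 X228.400 Y163.943 F1759
G1 X228.400 Y67.982 F1759
G1 X150.979 Y67.982 F1759
G1 X150.979 Y163.943 F1759
M5
G0 X283.441 Y188.408
M3 S326
G1 X259.611 Y149.414 F3551
G1 X215.162 Y160.028 F3551
G1 X211.521 Y205.582 F3551
G1 X253.720 Y223.122 F3551
G1 X283.441 Y188.408 F3551
M5
G0 X204.932 Y105.943
M3 S561
G1 X130.174 Y36.776 F1759
G1 X84.953 Y77.502 F1759
M5
G0 X0.000 Y0.000

viewBox `0 0 331.336 252.631` with mm width/height → 1 unit = 1 mm. Flip: y_m = 252.631 − y_svg.

**Shape 1** — `<path>` quadratic bezier, stroke `#0000ff` → score (S561, F1759). Control points (SVG): P0=(12.252,193.368), P1=(26.959,188.810), P2=(27.343,120.404); sampled at t=k/6. Machine vertices: (12.252,59.263) → (16.756,62.556) → (20.465,69.396) → (23.378,79.783) → (25.496,93.717) → (26.817,111.199) → (27.343,132.227). Open path.

**Shape 2** — `<path>` open polyline, stroke `#000000` → engrave (S326, F3551). Machine vertices: (301.244,121.013) → (126.376,129.544) → (109.172,27.637) → (117.395,204.341) → (190.605,9.012). Open path.

**Shape 3** — `<path>` rectangle, stroke `#0000ff` → score (S561, F1759). Machine vertices: (122.428,163.907) → (197.889,163.907) → (197.889,37.730) → (122.428,37.730) → (122.428,163.907). Closed: final G1 returns to the first vertex.

**Shape 4** — `<rect>` rectangle, stroke `#0000ff` → score (S561, F1759). Machine vertices: (150.979,163.943) → (228.400,163.943) → (228.400,67.982) → (150.979,67.982) → (150.979,163.943). Closed: final G1 returns to the first vertex.

**Shape 5** — `<polygon>` regular polygon, stroke `#000000` → engrave (S326, F3551). Machine vertices: (283.441,188.408) → (259.611,149.414) → (215.162,160.028) → (211.521,205.582) → (253.720,223.122) → (283.441,188.408). Closed: final G1 returns to the first vertex.

**Shape 6** — `<polyline>` open polyline, stroke `#0000ff` → score (S561, F1759). Machine vertices: (204.932,105.943) → (130.174,36.776) → (84.953,77.502). Open path.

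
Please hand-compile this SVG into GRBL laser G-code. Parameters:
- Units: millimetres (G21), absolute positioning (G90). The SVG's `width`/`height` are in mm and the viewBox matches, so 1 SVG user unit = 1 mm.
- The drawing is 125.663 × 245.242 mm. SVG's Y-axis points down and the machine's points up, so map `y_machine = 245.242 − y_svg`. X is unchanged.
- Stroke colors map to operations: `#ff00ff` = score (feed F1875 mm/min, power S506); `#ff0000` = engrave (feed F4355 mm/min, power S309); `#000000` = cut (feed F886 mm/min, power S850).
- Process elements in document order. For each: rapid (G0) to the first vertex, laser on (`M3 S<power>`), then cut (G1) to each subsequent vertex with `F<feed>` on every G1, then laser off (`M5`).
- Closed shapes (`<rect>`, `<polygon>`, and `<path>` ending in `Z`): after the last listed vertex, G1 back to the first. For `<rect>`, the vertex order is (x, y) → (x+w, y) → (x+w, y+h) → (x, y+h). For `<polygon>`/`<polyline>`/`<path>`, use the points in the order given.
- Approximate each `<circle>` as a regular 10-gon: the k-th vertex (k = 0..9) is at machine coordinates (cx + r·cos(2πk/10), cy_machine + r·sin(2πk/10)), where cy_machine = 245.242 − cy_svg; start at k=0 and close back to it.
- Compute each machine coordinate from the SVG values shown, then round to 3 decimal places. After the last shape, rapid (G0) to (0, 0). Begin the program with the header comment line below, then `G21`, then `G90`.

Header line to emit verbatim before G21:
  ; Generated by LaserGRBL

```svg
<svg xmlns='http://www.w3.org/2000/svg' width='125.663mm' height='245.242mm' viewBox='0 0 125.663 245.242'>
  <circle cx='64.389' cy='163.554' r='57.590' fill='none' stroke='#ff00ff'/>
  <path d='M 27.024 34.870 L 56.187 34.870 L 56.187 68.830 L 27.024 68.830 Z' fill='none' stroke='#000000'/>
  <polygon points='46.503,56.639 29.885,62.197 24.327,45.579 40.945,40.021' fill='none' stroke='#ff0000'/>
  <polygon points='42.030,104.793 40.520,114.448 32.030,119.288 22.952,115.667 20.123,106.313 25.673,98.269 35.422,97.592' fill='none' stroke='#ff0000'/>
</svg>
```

; Generated by LaserGRBL
G21
G90
G0 X121.979 Y81.688
M3 S506
G1 X110.980 Y115.539 F1875
G1 X82.185 Y136.459 F1875
G1 X46.593 Y136.459 F1875
G1 X17.798 Y115.539 F1875
G1 X6.799 Y81.688 F1875
G1 X17.798 Y47.837 F1875
G1 X46.593 Y26.917 F1875
G1 X82.185 Y26.917 F1875
G1 X110.980 Y47.837 F1875
G1 X121.979 Y81.688 F1875
M5
G0 X27.024 Y210.372
M3 S850
G1 X56.187 Y210.372 F886
G1 X56.187 Y176.412 F886
G1 X27.024 Y176.412 F886
G1 X27.024 Y210.372 F886
M5
G0 X46.503 Y188.603
M3 S309
G1 X29.885 Y183.045 F4355
G1 X24.327 Y199.663 F4355
G1 X40.945 Y205.221 F4355
G1 X46.503 Y188.603 F4355
M5
G0 X42.030 Y140.449
M3 S309
G1 X40.520 Y130.794 F4355
G1 X32.030 Y125.954 F4355
G1 X22.952 Y129.575 F4355
G1 X20.123 Y138.929 F4355
G1 X25.673 Y146.973 F4355
G1 X35.422 Y147.650 F4355
G1 X42.030 Y140.449 F4355
M5
G0 X0.000 Y0.000

1 u = 1 mm; y_m = 245.242 − y.

[1] `<circle>` circle, #ff00ff→score S506 F1875: (121.979,81.688) → (110.980,115.539) → (82.185,136.459) → (46.593,136.459) → (17.798,115.539) → (6.799,81.688) → (17.798,47.837) → (46.593,26.917) → (82.185,26.917) → (110.980,47.837) → (121.979,81.688) (closed)

[2] `<path>` rectangle, #000000→cut S850 F886: (27.024,210.372) → (56.187,210.372) → (56.187,176.412) → (27.024,176.412) → (27.024,210.372) (closed)

[3] `<polygon>` regular polygon, #ff0000→engrave S309 F4355: (46.503,188.603) → (29.885,183.045) → (24.327,199.663) → (40.945,205.221) → (46.503,188.603) (closed)

[4] `<polygon>` regular polygon, #ff0000→engrave S309 F4355: (42.030,140.449) → (40.520,130.794) → (32.030,125.954) → (22.952,129.575) → (20.123,138.929) → (25.673,146.973) → (35.422,147.650) → (42.030,140.449) (closed)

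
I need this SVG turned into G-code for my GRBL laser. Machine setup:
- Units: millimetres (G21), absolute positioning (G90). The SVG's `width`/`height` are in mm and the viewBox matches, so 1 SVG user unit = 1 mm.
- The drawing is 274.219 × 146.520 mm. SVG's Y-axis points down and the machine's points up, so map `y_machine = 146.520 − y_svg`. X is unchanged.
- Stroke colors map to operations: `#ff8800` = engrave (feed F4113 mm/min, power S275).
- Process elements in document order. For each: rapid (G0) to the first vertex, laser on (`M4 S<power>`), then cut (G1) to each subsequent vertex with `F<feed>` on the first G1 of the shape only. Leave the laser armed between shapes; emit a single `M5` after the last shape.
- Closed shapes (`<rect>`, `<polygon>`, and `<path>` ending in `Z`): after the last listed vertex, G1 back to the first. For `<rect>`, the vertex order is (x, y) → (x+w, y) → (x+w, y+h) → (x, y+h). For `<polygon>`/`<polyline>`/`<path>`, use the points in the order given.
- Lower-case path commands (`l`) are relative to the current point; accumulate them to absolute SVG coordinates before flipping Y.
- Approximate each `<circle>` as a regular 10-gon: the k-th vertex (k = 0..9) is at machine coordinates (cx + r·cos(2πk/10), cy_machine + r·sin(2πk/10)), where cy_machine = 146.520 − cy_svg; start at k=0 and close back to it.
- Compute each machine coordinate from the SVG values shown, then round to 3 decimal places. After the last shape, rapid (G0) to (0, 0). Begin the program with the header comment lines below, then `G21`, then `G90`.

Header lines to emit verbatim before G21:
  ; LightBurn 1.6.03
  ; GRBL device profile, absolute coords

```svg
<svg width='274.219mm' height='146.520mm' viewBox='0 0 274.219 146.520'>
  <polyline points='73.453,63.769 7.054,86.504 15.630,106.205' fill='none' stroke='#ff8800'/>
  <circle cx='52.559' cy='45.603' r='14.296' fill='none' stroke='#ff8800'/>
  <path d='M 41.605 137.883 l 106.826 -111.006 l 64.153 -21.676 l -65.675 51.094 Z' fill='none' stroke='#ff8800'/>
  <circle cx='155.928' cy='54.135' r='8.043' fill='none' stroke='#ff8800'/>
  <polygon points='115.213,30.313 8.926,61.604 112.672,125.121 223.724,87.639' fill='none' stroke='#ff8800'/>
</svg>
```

; LightBurn 1.6.03
; GRBL device profile, absolute coords
G21
G90
G0 X73.453 Y82.751
M4 S275
G1 X7.054 Y60.016 F4113
G1 X15.630 Y40.315
G0 X66.855 Y100.917
M4 S275
G1 X64.125 Y109.320 F4113
G1 X56.977 Y114.513
G1 X48.141 Y114.513
G1 X40.993 Y109.320
G1 X38.263 Y100.917
G1 X40.993 Y92.514
G1 X48.141 Y87.321
G1 X56.977 Y87.321
G1 X64.125 Y92.514
G1 X66.855 Y100.917
G0 X41.605 Y8.637
M4 S275
G1 X148.431 Y119.643 F4113
G1 X212.584 Y141.319
G1 X146.909 Y90.225
G1 X41.605 Y8.637
G0 X163.971 Y92.385
M4 S275
G1 X162.435 Y97.113 F4113
G1 X158.413 Y100.034
G1 X153.443 Y100.034
G1 X149.421 Y97.113
G1 X147.885 Y92.385
G1 X149.421 Y87.657
G1 X153.443 Y84.736
G1 X158.413 Y84.736
G1 X162.435 Y87.657
G1 X163.971 Y92.385
G0 X115.213 Y116.207
M4 S275
G1 X8.926 Y84.916 F4113
G1 X112.672 Y21.399
G1 X223.724 Y58.881
G1 X115.213 Y116.207
M5
G0 X0.000 Y0.000

1 u = 1 mm; y_m = 146.520 − y.

[1] `<polyline>` open polyline, #ff8800→engrave S275 F4113: (73.453,82.751) → (7.054,60.016) → (15.630,40.315)

[2] `<circle>` circle, #ff8800→engrave S275 F4113: (66.855,100.917) → (64.125,109.320) → (56.977,114.513) → (48.141,114.513) → (40.993,109.320) → (38.263,100.917) → (40.993,92.514) → (48.141,87.321) → (56.977,87.321) → (64.125,92.514) → (66.855,100.917) (closed)

[3] `<path>` closed polygon, #ff8800→engrave S275 F4113: (41.605,8.637) → (148.431,119.643) → (212.584,141.319) → (146.909,90.225) → (41.605,8.637) (closed)

[4] `<circle>` circle, #ff8800→engrave S275 F4113: (163.971,92.385) → (162.435,97.113) → (158.413,100.034) → (153.443,100.034) → (149.421,97.113) → (147.885,92.385) → (149.421,87.657) → (153.443,84.736) → (158.413,84.736) → (162.435,87.657) → (163.971,92.385) (closed)

[5] `<polygon>` closed polygon, #ff8800→engrave S275 F4113: (115.213,116.207) → (8.926,84.916) → (112.672,21.399) → (223.724,58.881) → (115.213,116.207) (closed)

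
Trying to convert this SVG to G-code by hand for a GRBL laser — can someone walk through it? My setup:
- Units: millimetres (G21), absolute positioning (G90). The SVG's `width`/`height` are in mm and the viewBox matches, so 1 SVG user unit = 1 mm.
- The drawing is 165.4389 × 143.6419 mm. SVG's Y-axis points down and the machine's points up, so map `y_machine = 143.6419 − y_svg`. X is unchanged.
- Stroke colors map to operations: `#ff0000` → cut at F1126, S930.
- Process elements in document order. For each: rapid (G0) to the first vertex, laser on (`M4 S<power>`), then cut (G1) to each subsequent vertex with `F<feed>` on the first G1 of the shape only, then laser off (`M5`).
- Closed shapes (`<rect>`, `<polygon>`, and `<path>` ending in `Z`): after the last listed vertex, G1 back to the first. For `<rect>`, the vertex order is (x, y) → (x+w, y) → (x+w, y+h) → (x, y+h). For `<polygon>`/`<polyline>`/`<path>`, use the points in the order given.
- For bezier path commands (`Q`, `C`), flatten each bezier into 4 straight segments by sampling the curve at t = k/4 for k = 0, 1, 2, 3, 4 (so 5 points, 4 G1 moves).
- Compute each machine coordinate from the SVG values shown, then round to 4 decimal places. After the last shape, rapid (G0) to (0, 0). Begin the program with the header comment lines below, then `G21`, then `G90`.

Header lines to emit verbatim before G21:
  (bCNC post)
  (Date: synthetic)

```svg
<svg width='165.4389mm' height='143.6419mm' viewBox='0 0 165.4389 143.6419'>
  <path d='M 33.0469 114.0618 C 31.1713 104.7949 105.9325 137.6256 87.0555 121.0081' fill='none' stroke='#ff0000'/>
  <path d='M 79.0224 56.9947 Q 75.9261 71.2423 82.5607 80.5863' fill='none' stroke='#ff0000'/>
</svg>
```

viewBox `0 0 165.4389 143.6419` with mm width/height → 1 unit = 1 mm. Flip: y_m = 143.6419 − y_svg.

**Shape 1** — `<path>` cubic bezier, stroke `#ff0000` → cut (S930, F1126). Control points (SVG): P0=(33.0469,114.0618), P1=(31.1713,104.7949), P2=(105.9325,137.6256), P3=(87.0555,121.0081); sampled at t=k/4. Machine vertices: (33.0469,29.5801) → (43.3491,30.0674) → (66.4267,23.3505) → (86.3166,18.0118) → (87.0555,22.6338). Open path.

**Shape 2** — `<path>` quadratic bezier, stroke `#ff0000` → cut (S930, F1126). Control points (SVG): P0=(79.0224,56.9947), P1=(75.9261,71.2423), P2=(82.5607,80.5863); sampled at t=k/4. Machine vertices: (79.0224,86.6472) → (78.0824,79.8299) → (78.3588,73.6255) → (79.8516,68.0341) → (82.5607,63.0556). Open path.

(bCNC post)
(Date: synthetic)
G21
G90
G0 X33.0469 Y29.5801
M4 S930
G1 X43.3491 Y30.0674 F1126
G1 X66.4267 Y23.3505
G1 X86.3166 Y18.0118
G1 X87.0555 Y22.6338
M5
G0 X79.0224 Y86.6472
M4 S930
G1 X78.0824 Y79.8299 F1126
G1 X78.3588 Y73.6255
G1 X79.8516 Y68.0341
G1 X82.5607 Y63.0556
M5
G0 X0.0000 Y0.0000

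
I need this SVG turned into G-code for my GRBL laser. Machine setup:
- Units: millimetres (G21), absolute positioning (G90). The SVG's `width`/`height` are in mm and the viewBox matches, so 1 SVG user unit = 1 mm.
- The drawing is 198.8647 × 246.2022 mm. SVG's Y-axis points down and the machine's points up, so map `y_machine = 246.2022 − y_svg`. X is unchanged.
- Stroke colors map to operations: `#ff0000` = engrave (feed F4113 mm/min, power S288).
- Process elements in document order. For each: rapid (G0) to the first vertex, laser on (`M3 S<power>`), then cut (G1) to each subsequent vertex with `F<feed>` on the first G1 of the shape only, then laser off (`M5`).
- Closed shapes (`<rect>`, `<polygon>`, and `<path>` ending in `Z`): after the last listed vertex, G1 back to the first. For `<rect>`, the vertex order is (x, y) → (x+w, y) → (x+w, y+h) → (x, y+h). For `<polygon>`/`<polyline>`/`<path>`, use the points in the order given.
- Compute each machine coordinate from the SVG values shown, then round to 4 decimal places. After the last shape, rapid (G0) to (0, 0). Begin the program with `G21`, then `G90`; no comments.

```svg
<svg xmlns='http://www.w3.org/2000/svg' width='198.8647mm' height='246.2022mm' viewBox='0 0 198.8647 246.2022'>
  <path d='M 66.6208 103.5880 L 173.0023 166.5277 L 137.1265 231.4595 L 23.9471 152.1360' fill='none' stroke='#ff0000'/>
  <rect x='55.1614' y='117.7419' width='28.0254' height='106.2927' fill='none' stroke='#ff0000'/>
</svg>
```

Since the viewBox matches the mm dimensions, user units are millimetres directly. The only transform is the Y-flip y_m = 246.2022 − y_svg.

Shape 1 is a open polyline drawn with `<path>`. Its stroke #ff0000 means engrave at S288, F4113. After flipping Y the toolpath is (66.6208,142.6142) → (173.0023,79.6745) → (137.1265,14.7427) → (23.9471,94.0662).

Shape 2 is a rectangle drawn with `<rect>`. Its stroke #ff0000 means engrave at S288, F4113. After flipping Y the toolpath is (55.1614,128.4603) → (83.1868,128.4603) → (83.1868,22.1676) → (55.1614,22.1676) → (55.1614,128.4603), returning to the start.

G21
G90
G0 X66.6208 Y142.6142
M3 S288
G1 X173.0023 Y79.6745 F4113
G1 X137.1265 Y14.7427
G1 X23.9471 Y94.0662
M5
G0 X55.1614 Y128.4603
M3 S288
G1 X83.1868 Y128.4603 F4113
G1 X83.1868 Y22.1676
G1 X55.1614 Y22.1676
G1 X55.1614 Y128.4603
M5
G0 X0.0000 Y0.0000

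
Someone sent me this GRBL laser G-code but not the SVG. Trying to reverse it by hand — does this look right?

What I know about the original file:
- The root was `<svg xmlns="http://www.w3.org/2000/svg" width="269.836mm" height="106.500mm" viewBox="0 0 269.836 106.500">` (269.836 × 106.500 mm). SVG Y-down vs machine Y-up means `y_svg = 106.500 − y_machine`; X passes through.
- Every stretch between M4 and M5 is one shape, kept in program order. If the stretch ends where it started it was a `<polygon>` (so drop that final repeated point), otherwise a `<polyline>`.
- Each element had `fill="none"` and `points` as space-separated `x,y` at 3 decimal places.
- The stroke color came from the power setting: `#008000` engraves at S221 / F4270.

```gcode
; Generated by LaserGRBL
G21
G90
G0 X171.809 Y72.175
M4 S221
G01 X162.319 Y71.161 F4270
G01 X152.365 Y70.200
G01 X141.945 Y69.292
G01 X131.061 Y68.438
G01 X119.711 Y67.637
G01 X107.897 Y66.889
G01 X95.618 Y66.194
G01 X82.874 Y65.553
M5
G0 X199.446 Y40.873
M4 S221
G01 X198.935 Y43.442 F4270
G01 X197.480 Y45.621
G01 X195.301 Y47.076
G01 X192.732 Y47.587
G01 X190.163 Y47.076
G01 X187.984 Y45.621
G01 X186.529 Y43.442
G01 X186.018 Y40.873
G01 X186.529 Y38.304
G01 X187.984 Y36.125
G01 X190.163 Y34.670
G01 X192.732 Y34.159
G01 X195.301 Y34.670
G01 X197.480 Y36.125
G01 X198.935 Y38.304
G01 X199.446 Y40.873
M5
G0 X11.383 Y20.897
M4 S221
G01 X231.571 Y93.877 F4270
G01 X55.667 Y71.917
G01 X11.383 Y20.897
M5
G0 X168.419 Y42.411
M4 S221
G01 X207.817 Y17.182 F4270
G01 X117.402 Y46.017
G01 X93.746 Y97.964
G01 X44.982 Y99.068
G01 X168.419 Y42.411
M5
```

<svg xmlns="http://www.w3.org/2000/svg" width="269.836mm" height="106.500mm" viewBox="0 0 269.836 106.500">
  <polyline points="171.809,34.325 162.319,35.339 152.365,36.300 141.945,37.208 131.061,38.062 119.711,38.863 107.897,39.611 95.618,40.306 82.874,40.947" fill="none" stroke="#008000"/>
  <polygon points="199.446,65.627 198.935,63.058 197.480,60.879 195.301,59.424 192.732,58.913 190.163,59.424 187.984,60.879 186.529,63.058 186.018,65.627 186.529,68.196 187.984,70.375 190.163,71.830 192.732,72.341 195.301,71.830 197.480,70.375 198.935,68.196" fill="none" stroke="#008000"/>
  <polygon points="11.383,85.603 231.571,12.623 55.667,34.583" fill="none" stroke="#008000"/>
  <polygon points="168.419,64.089 207.817,89.318 117.402,60.483 93.746,8.536 44.982,7.432" fill="none" stroke="#008000"/>
</svg>

Machine Y-up, SVG Y-down with viewBox height 106.500, so y_svg = 106.500 − y_machine; X carries over. Every run uses S221, so all elements get stroke `#008000` (engrave).

Run 1: The run is open, so emit a `<polyline>` with points (Y-flipped): 171.809,34.325 162.319,35.339 152.365,36.300 141.945,37.208 131.061,38.062 119.711,38.863 107.897,39.611 95.618,40.306 82.874,40.947.

Run 2: The run returns to its start, so emit a `<polygon>` with points (Y-flipped): 199.446,65.627 198.935,63.058 197.480,60.879 195.301,59.424 192.732,58.913 190.163,59.424 187.984,60.879 186.529,63.058 186.018,65.627 186.529,68.196 187.984,70.375 190.163,71.830 192.732,72.341 195.301,71.830 197.480,70.375 198.935,68.196.

Run 3: The run returns to its start, so emit a `<polygon>` with points (Y-flipped): 11.383,85.603 231.571,12.623 55.667,34.583.

Run 4: The run returns to its start, so emit a `<polygon>` with points (Y-flipped): 168.419,64.089 207.817,89.318 117.402,60.483 93.746,8.536 44.982,7.432.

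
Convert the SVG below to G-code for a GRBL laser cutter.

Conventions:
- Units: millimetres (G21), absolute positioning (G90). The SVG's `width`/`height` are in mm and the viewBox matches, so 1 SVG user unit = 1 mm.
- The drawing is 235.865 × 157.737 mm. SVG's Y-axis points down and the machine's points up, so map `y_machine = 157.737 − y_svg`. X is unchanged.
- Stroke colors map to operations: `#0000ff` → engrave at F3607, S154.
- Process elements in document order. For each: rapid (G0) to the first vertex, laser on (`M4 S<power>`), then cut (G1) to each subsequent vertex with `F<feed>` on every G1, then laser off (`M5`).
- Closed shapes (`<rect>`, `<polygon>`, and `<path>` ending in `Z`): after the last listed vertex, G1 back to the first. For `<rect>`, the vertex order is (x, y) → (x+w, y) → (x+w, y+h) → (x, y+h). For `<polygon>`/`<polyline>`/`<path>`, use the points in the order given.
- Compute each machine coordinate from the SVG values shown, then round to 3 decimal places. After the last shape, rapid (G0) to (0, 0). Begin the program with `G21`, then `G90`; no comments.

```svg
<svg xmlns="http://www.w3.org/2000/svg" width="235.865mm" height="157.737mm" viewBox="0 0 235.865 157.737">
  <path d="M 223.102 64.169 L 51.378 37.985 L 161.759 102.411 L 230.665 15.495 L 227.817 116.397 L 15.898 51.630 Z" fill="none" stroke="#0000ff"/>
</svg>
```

G21
G90
G0 X223.102 Y93.568
M4 S154
G1 X51.378 Y119.752 F3607
G1 X161.759 Y55.326 F3607
G1 X230.665 Y142.242 F3607
G1 X227.817 Y41.340 F3607
G1 X15.898 Y106.107 F3607
G1 X223.102 Y93.568 F3607
M5
G0 X0.000 Y0.000

viewBox `0 0 235.865 157.737` with mm width/height → 1 unit = 1 mm. Flip: y_m = 157.737 − y_svg.

**Shape 1** — `<path>` closed polygon, stroke `#0000ff` → engrave (S154, F3607). Machine vertices: (223.102,93.568) → (51.378,119.752) → (161.759,55.326) → (230.665,142.242) → (227.817,41.340) → (15.898,106.107) → (223.102,93.568). Closed: final G1 returns to the first vertex.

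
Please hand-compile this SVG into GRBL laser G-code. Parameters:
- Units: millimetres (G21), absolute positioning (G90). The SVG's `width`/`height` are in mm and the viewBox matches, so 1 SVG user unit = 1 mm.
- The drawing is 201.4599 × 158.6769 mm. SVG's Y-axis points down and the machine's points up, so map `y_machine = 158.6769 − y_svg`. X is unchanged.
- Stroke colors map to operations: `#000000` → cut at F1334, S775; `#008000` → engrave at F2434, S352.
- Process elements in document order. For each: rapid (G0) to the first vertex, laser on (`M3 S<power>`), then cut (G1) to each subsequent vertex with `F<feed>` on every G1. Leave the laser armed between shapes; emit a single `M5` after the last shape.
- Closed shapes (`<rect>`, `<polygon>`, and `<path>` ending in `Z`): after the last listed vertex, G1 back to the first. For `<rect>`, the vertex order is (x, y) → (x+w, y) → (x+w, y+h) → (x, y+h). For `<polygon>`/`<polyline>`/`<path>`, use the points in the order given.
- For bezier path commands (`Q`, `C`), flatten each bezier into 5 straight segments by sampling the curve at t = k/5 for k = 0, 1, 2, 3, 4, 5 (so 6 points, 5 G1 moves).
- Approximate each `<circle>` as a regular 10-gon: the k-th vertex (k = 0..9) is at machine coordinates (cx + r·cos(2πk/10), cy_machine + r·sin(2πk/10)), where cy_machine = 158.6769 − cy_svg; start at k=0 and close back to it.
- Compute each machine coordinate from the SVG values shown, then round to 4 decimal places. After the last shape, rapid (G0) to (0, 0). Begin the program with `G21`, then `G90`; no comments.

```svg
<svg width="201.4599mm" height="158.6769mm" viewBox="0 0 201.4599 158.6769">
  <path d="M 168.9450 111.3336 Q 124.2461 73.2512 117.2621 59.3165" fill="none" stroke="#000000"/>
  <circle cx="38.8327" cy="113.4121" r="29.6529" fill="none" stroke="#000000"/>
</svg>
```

Since the viewBox matches the mm dimensions, user units are millimetres directly. The only transform is the Y-flip y_m = 158.6769 − y_svg.

Shape 1 is a quadratic bezier drawn with `<path>`. Its stroke #000000 means cut at S775, F1334. After flipping Y the toolpath is (168.9450,47.3433) → (152.5740,61.6104) → (139.2203,73.9456) → (128.8837,84.3490) → (121.5643,92.8206) → (117.2621,99.3604).

Shape 2 is a circle drawn with `<circle>`. Its stroke #000000 means cut at S775, F1334. After flipping Y the toolpath is (68.4856,45.2648) → (62.8224,62.6943) → (47.9960,73.4664) → (29.6694,73.4664) → (14.8430,62.6943) → (9.1798,45.2648) → (14.8430,27.8353) → (29.6694,17.0632) → (47.9960,17.0632) → (62.8224,27.8353) → (68.4856,45.2648), returning to the start.

G21
G90
G0 X168.9450 Y47.3433
M3 S775
G1 X152.5740 Y61.6104 F1334
G1 X139.2203 Y73.9456 F1334
G1 X128.8837 Y84.3490 F1334
G1 X121.5643 Y92.8206 F1334
G1 X117.2621 Y99.3604 F1334
G0 X68.4856 Y45.2648
M3 S775
G1 X62.8224 Y62.6943 F1334
G1 X47.9960 Y73.4664 F1334
G1 X29.6694 Y73.4664 F1334
G1 X14.8430 Y62.6943 F1334
G1 X9.1798 Y45.2648 F1334
G1 X14.8430 Y27.8353 F1334
G1 X29.6694 Y17.0632 F1334
G1 X47.9960 Y17.0632 F1334
G1 X62.8224 Y27.8353 F1334
G1 X68.4856 Y45.2648 F1334
M5
G0 X0.0000 Y0.0000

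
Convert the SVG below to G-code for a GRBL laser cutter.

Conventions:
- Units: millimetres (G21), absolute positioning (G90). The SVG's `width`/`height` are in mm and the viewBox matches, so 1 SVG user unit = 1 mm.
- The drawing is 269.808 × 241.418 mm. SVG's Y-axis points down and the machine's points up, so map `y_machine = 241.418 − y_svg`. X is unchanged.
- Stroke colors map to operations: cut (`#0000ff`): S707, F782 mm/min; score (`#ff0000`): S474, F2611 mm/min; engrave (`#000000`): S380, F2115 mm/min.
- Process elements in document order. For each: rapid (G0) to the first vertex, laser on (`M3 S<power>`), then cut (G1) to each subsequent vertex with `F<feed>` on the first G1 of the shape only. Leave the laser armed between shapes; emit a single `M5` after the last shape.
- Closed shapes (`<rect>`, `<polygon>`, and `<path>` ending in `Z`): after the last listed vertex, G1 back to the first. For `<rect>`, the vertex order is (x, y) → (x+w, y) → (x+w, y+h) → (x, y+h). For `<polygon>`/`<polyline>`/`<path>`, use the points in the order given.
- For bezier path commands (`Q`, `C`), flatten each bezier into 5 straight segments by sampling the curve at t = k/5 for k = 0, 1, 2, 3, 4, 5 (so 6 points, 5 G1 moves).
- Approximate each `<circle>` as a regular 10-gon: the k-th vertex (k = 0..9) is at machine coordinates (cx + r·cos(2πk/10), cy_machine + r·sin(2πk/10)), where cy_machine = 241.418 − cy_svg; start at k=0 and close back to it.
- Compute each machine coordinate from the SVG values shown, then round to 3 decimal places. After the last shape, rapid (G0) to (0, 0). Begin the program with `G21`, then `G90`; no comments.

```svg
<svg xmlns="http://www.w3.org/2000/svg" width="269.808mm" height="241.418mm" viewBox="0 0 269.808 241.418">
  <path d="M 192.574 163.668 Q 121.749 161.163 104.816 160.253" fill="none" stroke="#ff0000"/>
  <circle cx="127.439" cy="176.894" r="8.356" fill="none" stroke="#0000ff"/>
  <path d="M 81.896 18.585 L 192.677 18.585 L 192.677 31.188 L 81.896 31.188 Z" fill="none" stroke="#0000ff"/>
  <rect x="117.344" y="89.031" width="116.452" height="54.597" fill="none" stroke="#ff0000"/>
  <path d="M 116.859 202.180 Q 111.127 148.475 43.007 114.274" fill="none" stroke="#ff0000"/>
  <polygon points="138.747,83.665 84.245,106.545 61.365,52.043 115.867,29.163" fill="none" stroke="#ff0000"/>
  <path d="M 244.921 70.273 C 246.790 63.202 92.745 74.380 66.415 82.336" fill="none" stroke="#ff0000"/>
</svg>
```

G21
G90
G0 X192.574 Y77.750
M3 S474
G1 X166.400 Y78.688 F2611
G1 X144.537 Y79.499
G1 X126.985 Y80.182
G1 X113.745 Y80.737
G1 X104.816 Y81.165
G0 X135.795 Y64.524
M3 S707
G1 X134.199 Y69.436 F782
G1 X130.021 Y72.471
G1 X124.857 Y72.471
G1 X120.679 Y69.436
G1 X119.083 Y64.524
G1 X120.679 Y59.612
G1 X124.857 Y56.577
G1 X130.021 Y56.577
G1 X134.199 Y59.612
G1 X135.795 Y64.524
G0 X81.896 Y222.833
M3 S707
G1 X192.677 Y222.833 F782
G1 X192.677 Y210.230
G1 X81.896 Y210.230
G1 X81.896 Y222.833
G0 X117.344 Y152.387
M3 S474
G1 X233.796 Y152.387 F2611
G1 X233.796 Y97.790
G1 X117.344 Y97.790
G1 X117.344 Y152.387
G0 X116.859 Y39.238
M3 S474
G1 X112.071 Y59.940 F2611
G1 X102.291 Y79.081
G1 X87.521 Y96.663
G1 X67.759 Y112.683
G1 X43.007 Y127.144
G0 X138.747 Y157.753
M3 S474
G1 X84.245 Y134.873 F2611
G1 X61.365 Y189.375
G1 X115.867 Y212.255
G1 X138.747 Y157.753
G0 X244.921 Y171.145
M3 S474
G1 X229.602 Y173.369 F2611
G1 X190.477 Y172.245
G1 X141.162 Y168.802
G1 X95.270 Y164.070
G1 X66.415 Y159.082
M5
G0 X0.000 Y0.000

Since the viewBox matches the mm dimensions, user units are millimetres directly. The only transform is the Y-flip y_m = 241.418 − y_svg.

Shape 1 is a quadratic bezier drawn with `<path>`. Its stroke #ff0000 means score at S474, F2611. After flipping Y the toolpath is (192.574,77.750) → (166.400,78.688) → (144.537,79.499) → (126.985,80.182) → (113.745,80.737) → (104.816,81.165).

Shape 2 is a circle drawn with `<circle>`. Its stroke #0000ff means cut at S707, F782. After flipping Y the toolpath is (135.795,64.524) → (134.199,69.436) → (130.021,72.471) → (124.857,72.471) → (120.679,69.436) → (119.083,64.524) → (120.679,59.612) → (124.857,56.577) → (130.021,56.577) → (134.199,59.612) → (135.795,64.524), returning to the start.

Shape 3 is a rectangle drawn with `<path>`. Its stroke #0000ff means cut at S707, F782. After flipping Y the toolpath is (81.896,222.833) → (192.677,222.833) → (192.677,210.230) → (81.896,210.230) → (81.896,222.833), returning to the start.

Shape 4 is a rectangle drawn with `<rect>`. Its stroke #ff0000 means score at S474, F2611. After flipping Y the toolpath is (117.344,152.387) → (233.796,152.387) → (233.796,97.790) → (117.344,97.790) → (117.344,152.387), returning to the start.

Shape 5 is a quadratic bezier drawn with `<path>`. Its stroke #ff0000 means score at S474, F2611. After flipping Y the toolpath is (116.859,39.238) → (112.071,59.940) → (102.291,79.081) → (87.521,96.663) → (67.759,112.683) → (43.007,127.144).

Shape 6 is a regular polygon drawn with `<polygon>`. Its stroke #ff0000 means score at S474, F2611. After flipping Y the toolpath is (138.747,157.753) → (84.245,134.873) → (61.365,189.375) → (115.867,212.255) → (138.747,157.753), returning to the start.

Shape 7 is a cubic bezier drawn with `<path>`. Its stroke #ff0000 means score at S474, F2611. After flipping Y the toolpath is (244.921,171.145) → (229.602,173.369) → (190.477,172.245) → (141.162,168.802) → (95.270,164.070) → (66.415,159.082).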